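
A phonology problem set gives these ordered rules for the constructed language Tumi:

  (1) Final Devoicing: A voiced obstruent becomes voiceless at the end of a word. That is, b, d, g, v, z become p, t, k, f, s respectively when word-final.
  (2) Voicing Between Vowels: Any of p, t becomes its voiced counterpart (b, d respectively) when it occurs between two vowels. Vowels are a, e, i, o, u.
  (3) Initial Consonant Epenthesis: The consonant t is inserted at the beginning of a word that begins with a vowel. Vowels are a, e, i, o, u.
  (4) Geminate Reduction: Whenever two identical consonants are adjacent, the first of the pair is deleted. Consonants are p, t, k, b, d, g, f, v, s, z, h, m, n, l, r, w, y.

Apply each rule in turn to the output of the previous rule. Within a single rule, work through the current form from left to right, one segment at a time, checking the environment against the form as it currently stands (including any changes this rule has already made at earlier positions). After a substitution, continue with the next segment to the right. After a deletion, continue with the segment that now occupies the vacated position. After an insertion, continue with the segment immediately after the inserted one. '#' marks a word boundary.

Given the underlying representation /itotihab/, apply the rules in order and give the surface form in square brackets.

(1) Final Devoicing: [itotihab] → [itotihap]
(2) Voicing Between Vowels: [itotihap] → [idodihap]
(3) Initial Consonant Epenthesis: [idodihap] → [tidodihap]
(4) Geminate Reduction: no change — [tidodihap]

[tidodihap]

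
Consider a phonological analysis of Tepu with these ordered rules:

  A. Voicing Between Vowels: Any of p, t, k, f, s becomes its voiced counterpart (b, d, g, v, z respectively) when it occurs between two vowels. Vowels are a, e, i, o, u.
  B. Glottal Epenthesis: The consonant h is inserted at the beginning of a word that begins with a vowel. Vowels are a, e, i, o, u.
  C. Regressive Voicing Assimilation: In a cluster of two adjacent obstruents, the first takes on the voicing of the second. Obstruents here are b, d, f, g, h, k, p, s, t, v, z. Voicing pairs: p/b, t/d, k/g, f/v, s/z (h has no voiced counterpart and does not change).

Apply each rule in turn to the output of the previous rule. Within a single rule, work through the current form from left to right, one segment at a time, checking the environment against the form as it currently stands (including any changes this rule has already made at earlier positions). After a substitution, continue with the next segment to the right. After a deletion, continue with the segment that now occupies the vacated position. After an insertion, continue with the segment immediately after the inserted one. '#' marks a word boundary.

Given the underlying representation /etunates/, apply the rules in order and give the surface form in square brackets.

A Voicing Between Vowels: [etunates] → [edunades]
B Glottal Epenthesis: [edunades] → [hedunades]
C Regressive Voicing Assimilation: no change — [hedunades]

[hedunades]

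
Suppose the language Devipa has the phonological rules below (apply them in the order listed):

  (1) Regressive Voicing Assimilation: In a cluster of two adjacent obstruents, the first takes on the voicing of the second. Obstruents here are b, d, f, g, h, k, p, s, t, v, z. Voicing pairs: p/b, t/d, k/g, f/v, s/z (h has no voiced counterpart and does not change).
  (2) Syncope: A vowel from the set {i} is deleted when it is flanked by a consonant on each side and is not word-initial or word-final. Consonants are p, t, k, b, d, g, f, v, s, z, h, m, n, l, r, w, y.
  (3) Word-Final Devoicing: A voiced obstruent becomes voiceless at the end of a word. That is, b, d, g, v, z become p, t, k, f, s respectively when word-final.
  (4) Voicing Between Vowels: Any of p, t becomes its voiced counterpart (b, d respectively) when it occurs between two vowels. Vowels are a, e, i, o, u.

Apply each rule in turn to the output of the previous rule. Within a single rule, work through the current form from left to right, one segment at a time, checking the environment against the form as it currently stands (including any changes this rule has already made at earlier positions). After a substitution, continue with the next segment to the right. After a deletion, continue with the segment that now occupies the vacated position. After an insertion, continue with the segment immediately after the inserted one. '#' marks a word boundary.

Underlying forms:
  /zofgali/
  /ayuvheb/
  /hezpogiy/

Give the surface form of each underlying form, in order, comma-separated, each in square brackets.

[zovgali], [ayufhep], [hespogy]

/zofgali/:
  (1) Regressive Voicing Assimilation: [zofgali] → [zovgali]
  (2) Syncope: no change — [zovgali]
  (3) Word-Final Devoicing: no change — [zovgali]
  (4) Voicing Between Vowels: no change — [zovgali]
/ayuvheb/:
  (1) Regressive Voicing Assimilation: [ayuvheb] → [ayufheb]
  (2) Syncope: no change — [ayufheb]
  (3) Word-Final Devoicing: [ayufheb] → [ayufhep]
  (4) Voicing Between Vowels: no change — [ayufhep]
/hezpogiy/:
  (1) Regressive Voicing Assimilation: [hezpogiy] → [hespogiy]
  (2) Syncope: [hespogiy] → [hespogy]
  (3) Word-Final Devoicing: no change — [hespogy]
  (4) Voicing Between Vowels: no change — [hespogy]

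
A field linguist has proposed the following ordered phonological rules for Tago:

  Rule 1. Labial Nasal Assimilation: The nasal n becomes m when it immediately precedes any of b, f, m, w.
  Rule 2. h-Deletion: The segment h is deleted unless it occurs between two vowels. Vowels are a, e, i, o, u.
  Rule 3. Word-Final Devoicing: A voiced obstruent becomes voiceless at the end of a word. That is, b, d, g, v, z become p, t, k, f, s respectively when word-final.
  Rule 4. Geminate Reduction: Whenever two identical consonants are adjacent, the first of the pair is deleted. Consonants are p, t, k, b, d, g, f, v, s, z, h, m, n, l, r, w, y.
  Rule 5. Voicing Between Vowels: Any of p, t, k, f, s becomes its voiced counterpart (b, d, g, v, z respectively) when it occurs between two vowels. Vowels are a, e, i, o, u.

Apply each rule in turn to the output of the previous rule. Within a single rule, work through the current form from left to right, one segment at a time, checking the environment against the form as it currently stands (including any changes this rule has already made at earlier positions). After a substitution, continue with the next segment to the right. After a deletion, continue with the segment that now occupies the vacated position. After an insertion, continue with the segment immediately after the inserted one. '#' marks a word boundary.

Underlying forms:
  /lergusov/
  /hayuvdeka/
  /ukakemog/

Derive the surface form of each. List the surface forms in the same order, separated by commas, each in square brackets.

[lerguzof], [ayuvdega], [ugagemok]

/lergusov/:
  Rule 1 Labial Nasal Assimilation: no change — [lergusov]
  Rule 2 h-Deletion: no change — [lergusov]
  Rule 3 Word-Final Devoicing: [lergusov] → [lergusof]
  Rule 4 Geminate Reduction: no change — [lergusof]
  Rule 5 Voicing Between Vowels: [lergusof] → [lerguzof]
/hayuvdeka/:
  Rule 1 Labial Nasal Assimilation: no change — [hayuvdeka]
  Rule 2 h-Deletion: [hayuvdeka] → [ayuvdeka]
  Rule 3 Word-Final Devoicing: no change — [ayuvdeka]
  Rule 4 Geminate Reduction: no change — [ayuvdeka]
  Rule 5 Voicing Between Vowels: [ayuvdeka] → [ayuvdega]
/ukakemog/:
  Rule 1 Labial Nasal Assimilation: no change — [ukakemog]
  Rule 2 h-Deletion: no change — [ukakemog]
  Rule 3 Word-Final Devoicing: [ukakemog] → [ukakemok]
  Rule 4 Geminate Reduction: no change — [ukakemok]
  Rule 5 Voicing Between Vowels: [ukakemok] → [ugagemok]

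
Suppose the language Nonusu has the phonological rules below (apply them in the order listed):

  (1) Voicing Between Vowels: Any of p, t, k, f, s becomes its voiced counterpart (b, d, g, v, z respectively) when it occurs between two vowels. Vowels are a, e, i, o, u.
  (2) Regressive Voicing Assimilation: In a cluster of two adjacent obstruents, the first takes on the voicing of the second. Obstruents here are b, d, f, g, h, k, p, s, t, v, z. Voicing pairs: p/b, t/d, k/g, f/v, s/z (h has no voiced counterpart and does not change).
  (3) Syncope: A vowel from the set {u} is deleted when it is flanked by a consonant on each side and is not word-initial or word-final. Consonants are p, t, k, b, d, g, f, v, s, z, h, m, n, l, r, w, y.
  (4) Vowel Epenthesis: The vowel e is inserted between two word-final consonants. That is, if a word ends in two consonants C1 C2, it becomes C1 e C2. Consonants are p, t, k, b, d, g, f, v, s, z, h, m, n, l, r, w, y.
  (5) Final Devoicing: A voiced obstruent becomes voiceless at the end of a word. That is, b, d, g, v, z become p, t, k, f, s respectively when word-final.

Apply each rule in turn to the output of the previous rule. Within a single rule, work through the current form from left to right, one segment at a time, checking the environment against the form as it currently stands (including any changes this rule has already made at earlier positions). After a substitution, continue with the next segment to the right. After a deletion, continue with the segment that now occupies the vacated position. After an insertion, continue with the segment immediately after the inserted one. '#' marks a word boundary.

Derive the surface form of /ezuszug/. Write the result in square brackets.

[ezzzek]

(1) Voicing Between Vowels: no change — [ezuszug]
(2) Regressive Voicing Assimilation: [ezuszug] → [ezuzzug]
(3) Syncope: [ezuzzug] → [ezzzg]
(4) Vowel Epenthesis: [ezzzg] → [ezzzeg]
(5) Final Devoicing: [ezzzeg] → [ezzzek]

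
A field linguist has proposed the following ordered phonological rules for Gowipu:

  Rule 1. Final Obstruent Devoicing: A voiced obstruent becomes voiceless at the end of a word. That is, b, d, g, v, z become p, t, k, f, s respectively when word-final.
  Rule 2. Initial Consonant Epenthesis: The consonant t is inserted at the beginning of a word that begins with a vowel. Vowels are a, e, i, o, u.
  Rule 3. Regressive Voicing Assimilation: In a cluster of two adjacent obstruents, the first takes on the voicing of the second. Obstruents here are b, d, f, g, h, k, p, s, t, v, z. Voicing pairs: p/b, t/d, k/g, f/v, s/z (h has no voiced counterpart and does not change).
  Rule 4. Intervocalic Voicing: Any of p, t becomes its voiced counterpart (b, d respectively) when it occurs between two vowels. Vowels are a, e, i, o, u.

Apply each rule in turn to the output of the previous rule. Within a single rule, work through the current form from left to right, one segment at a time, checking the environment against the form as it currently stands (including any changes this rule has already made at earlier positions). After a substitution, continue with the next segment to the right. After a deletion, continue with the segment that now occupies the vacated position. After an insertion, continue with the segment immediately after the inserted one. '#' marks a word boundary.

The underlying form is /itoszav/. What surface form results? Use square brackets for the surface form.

[tidozzaf]

Rule 1 Final Obstruent Devoicing: [itoszav] → [itoszaf]
Rule 2 Initial Consonant Epenthesis: [itoszaf] → [titoszaf]
Rule 3 Regressive Voicing Assimilation: [titoszaf] → [titozzaf]
Rule 4 Intervocalic Voicing: [titozzaf] → [tidozzaf]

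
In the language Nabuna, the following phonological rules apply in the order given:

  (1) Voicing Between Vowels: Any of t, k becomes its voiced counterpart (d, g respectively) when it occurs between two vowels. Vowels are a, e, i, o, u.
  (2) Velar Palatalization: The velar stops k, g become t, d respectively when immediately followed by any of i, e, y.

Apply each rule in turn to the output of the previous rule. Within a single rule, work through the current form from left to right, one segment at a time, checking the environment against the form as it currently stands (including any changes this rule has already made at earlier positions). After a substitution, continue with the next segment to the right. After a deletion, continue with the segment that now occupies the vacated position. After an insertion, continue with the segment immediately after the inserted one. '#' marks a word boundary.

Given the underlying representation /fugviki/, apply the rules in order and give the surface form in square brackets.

(1) Voicing Between Vowels: [fugviki] → [fugvigi]
(2) Velar Palatalization: [fugvigi] → [fugvidi]

[fugvidi]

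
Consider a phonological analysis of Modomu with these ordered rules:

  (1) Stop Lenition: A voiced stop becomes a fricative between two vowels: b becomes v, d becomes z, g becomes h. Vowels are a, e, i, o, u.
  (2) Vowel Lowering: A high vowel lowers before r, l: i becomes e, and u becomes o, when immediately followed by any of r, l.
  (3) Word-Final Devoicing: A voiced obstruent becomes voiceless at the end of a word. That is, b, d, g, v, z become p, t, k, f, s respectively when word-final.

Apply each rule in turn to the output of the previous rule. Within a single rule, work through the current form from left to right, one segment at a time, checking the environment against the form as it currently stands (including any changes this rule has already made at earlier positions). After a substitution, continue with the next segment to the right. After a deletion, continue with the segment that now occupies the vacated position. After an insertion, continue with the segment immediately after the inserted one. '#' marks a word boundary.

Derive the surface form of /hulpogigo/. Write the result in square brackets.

(1) Stop Lenition: [hulpogigo] → [hulpohiho]
(2) Vowel Lowering: [hulpohiho] → [holpohiho]
(3) Word-Final Devoicing: no change — [holpohiho]

[holpohiho]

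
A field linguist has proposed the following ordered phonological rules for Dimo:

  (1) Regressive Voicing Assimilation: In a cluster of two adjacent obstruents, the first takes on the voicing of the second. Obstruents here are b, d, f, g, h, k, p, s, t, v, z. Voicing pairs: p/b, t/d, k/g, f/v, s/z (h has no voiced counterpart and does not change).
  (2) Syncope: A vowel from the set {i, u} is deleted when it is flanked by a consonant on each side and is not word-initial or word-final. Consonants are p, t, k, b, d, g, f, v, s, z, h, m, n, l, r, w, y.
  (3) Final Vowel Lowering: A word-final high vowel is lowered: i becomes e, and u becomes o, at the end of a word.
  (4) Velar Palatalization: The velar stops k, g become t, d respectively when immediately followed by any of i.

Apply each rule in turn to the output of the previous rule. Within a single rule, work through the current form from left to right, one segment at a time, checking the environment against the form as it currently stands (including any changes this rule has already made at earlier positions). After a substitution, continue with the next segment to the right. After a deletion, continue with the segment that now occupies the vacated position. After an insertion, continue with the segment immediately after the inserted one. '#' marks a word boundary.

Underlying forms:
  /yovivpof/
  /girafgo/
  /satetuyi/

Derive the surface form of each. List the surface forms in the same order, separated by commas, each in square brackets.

[yovfpof], [gravgo], [satetye]

/yovivpof/:
  (1) Regressive Voicing Assimilation: [yovivpof] → [yovifpof]
  (2) Syncope: [yovifpof] → [yovfpof]
  (3) Final Vowel Lowering: no change — [yovfpof]
  (4) Velar Palatalization: no change — [yovfpof]
/girafgo/:
  (1) Regressive Voicing Assimilation: [girafgo] → [giravgo]
  (2) Syncope: [giravgo] → [gravgo]
  (3) Final Vowel Lowering: no change — [gravgo]
  (4) Velar Palatalization: no change — [gravgo]
/satetuyi/:
  (1) Regressive Voicing Assimilation: no change — [satetuyi]
  (2) Syncope: [satetuyi] → [satetyi]
  (3) Final Vowel Lowering: [satetyi] → [satetye]
  (4) Velar Palatalization: no change — [satetye]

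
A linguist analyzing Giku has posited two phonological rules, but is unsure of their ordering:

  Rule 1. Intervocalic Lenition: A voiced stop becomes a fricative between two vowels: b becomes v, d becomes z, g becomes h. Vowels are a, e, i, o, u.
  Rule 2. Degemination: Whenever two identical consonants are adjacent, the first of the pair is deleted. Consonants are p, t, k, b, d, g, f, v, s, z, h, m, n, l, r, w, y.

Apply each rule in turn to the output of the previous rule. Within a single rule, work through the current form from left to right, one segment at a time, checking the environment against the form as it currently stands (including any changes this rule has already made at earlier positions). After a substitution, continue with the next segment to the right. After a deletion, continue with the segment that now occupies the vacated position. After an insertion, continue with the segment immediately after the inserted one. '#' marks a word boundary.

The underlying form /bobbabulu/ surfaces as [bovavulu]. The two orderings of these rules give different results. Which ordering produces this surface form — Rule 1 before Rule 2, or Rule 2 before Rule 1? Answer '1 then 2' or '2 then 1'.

Order 1 then 2:
  1 Intervocalic Lenition: [bobbabulu] → [bobbavulu]
  2 Degemination: [bobbavulu] → [bobavulu]
  result: [bobavulu]
Order 2 then 1:
  2 Degemination: [bobbabulu] → [bobabulu]
  1 Intervocalic Lenition: [bobabulu] → [bovavulu]
  result: [bovavulu]

2 then 1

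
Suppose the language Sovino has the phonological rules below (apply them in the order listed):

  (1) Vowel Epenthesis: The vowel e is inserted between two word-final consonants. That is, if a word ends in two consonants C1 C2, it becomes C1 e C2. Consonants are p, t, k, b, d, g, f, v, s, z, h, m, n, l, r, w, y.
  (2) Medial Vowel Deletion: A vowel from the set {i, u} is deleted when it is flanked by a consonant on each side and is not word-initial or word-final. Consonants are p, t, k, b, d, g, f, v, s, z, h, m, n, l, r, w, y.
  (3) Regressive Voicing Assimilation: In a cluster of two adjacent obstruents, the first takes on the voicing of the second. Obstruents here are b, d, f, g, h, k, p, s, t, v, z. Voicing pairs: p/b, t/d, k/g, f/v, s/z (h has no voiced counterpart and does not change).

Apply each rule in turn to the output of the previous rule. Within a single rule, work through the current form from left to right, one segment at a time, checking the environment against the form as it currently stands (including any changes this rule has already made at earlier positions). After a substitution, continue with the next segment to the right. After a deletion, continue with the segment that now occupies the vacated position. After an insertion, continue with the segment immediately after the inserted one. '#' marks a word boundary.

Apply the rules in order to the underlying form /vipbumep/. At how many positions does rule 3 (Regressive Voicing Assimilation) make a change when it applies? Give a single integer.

2

(1) Vowel Epenthesis: no change — [vipbumep]
(2) Medial Vowel Deletion: [vipbumep] → [vpbmep]
(3) Regressive Voicing Assimilation: [vpbmep] → [fbbmep]
Rule 3 changed 2 position(s).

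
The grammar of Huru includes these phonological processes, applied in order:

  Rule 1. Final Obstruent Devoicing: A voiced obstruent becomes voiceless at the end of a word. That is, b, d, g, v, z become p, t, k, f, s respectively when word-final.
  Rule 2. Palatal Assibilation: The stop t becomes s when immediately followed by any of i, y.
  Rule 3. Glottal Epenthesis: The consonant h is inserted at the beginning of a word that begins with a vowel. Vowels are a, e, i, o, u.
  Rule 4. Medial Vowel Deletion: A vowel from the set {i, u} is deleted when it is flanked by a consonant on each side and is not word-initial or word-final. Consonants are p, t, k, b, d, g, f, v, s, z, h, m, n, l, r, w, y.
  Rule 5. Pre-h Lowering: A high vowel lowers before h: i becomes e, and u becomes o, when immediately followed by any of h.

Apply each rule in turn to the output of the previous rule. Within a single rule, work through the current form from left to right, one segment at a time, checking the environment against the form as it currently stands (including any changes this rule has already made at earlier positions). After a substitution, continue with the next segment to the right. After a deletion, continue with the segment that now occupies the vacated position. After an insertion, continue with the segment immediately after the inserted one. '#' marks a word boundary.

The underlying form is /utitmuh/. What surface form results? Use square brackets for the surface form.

[hstmh]

Rule 1 Final Obstruent Devoicing: no change — [utitmuh]
Rule 2 Palatal Assibilation: [utitmuh] → [usitmuh]
Rule 3 Glottal Epenthesis: [usitmuh] → [husitmuh]
Rule 4 Medial Vowel Deletion: [husitmuh] → [hstmh]
Rule 5 Pre-h Lowering: no change — [hstmh]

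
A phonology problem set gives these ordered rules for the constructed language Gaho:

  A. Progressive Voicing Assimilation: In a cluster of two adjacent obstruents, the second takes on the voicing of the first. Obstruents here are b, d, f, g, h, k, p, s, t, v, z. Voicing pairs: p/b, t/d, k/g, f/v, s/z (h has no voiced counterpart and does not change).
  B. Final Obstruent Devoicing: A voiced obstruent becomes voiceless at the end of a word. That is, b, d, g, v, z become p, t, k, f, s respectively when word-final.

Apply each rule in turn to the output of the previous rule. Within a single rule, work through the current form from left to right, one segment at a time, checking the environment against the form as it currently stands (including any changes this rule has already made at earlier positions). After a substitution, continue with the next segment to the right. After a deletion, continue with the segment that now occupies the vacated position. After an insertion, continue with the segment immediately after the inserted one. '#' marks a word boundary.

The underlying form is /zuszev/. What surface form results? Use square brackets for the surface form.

A Progressive Voicing Assimilation: [zuszev] → [zussev]
B Final Obstruent Devoicing: [zussev] → [zussef]

[zussef]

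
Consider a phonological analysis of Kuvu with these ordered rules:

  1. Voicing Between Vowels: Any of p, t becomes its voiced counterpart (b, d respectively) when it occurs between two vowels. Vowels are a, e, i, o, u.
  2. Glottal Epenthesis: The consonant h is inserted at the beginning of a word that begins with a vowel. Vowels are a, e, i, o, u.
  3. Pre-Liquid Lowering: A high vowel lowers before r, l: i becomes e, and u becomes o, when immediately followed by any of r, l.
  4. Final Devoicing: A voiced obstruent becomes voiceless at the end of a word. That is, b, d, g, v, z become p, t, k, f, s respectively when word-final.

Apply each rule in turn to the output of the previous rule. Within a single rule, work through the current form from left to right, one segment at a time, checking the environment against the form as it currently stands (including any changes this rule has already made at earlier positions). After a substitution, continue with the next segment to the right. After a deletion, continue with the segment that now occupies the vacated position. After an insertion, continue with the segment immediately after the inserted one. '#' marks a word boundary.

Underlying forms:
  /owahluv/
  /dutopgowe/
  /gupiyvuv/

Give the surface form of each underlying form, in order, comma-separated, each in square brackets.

[howahluf], [dudopgowe], [gubiyvuf]

/owahluv/:
  1 Voicing Between Vowels: no change — [owahluv]
  2 Glottal Epenthesis: [owahluv] → [howahluv]
  3 Pre-Liquid Lowering: no change — [howahluv]
  4 Final Devoicing: [howahluv] → [howahluf]
/dutopgowe/:
  1 Voicing Between Vowels: [dutopgowe] → [dudopgowe]
  2 Glottal Epenthesis: no change — [dudopgowe]
  3 Pre-Liquid Lowering: no change — [dudopgowe]
  4 Final Devoicing: no change — [dudopgowe]
/gupiyvuv/:
  1 Voicing Between Vowels: [gupiyvuv] → [gubiyvuv]
  2 Glottal Epenthesis: no change — [gubiyvuv]
  3 Pre-Liquid Lowering: no change — [gubiyvuv]
  4 Final Devoicing: [gubiyvuv] → [gubiyvuf]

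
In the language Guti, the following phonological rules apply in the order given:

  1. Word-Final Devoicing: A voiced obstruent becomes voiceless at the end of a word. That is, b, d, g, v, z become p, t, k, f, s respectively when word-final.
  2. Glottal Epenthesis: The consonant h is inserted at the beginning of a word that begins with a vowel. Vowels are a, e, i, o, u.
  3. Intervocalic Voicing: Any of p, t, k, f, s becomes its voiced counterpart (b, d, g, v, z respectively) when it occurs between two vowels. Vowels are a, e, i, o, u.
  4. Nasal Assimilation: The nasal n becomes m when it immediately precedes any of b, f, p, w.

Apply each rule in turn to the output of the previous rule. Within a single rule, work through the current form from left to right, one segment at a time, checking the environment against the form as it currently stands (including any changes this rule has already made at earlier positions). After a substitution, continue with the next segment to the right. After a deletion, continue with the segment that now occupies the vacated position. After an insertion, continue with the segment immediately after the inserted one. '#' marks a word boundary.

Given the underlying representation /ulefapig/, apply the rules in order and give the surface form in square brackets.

1 Word-Final Devoicing: [ulefapig] → [ulefapik]
2 Glottal Epenthesis: [ulefapik] → [hulefapik]
3 Intervocalic Voicing: [hulefapik] → [hulevabik]
4 Nasal Assimilation: no change — [hulevabik]

[hulevabik]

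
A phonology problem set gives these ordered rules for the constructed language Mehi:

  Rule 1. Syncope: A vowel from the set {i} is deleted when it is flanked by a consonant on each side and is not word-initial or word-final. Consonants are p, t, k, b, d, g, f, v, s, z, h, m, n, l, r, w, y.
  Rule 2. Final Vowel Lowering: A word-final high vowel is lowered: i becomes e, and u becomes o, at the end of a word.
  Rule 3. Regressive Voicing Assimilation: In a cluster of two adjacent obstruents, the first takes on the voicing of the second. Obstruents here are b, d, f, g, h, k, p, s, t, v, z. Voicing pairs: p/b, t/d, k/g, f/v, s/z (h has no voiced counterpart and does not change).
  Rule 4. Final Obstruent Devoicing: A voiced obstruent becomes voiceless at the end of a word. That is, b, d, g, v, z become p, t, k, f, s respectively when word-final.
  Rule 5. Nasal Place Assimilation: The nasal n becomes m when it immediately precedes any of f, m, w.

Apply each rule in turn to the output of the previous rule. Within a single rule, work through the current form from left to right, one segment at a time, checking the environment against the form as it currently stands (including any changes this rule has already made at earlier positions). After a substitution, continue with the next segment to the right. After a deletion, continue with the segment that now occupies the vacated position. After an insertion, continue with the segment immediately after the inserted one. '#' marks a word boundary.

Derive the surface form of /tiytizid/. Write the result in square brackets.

[tydzt]

Rule 1 Syncope: [tiytizid] → [tytzd]
Rule 2 Final Vowel Lowering: no change — [tytzd]
Rule 3 Regressive Voicing Assimilation: [tytzd] → [tydzd]
Rule 4 Final Obstruent Devoicing: [tydzd] → [tydzt]
Rule 5 Nasal Place Assimilation: no change — [tydzt]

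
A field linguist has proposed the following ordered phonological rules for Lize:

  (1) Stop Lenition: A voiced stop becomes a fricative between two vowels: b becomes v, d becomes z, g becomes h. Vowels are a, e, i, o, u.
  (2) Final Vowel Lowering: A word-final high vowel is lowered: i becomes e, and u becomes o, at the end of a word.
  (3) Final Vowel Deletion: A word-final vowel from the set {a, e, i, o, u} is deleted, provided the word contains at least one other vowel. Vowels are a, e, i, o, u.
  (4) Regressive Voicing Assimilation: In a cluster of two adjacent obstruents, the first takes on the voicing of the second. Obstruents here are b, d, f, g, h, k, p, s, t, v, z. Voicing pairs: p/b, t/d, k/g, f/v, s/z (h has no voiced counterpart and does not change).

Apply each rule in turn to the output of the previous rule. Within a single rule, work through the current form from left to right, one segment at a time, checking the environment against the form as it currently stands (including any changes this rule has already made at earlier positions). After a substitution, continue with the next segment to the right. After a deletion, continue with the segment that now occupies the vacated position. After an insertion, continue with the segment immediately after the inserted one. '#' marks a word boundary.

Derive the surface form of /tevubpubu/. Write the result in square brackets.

[tevuppuv]

(1) Stop Lenition: [tevubpubu] → [tevubpuvu]
(2) Final Vowel Lowering: [tevubpuvu] → [tevubpuvo]
(3) Final Vowel Deletion: [tevubpuvo] → [tevubpuv]
(4) Regressive Voicing Assimilation: [tevubpuv] → [tevuppuv]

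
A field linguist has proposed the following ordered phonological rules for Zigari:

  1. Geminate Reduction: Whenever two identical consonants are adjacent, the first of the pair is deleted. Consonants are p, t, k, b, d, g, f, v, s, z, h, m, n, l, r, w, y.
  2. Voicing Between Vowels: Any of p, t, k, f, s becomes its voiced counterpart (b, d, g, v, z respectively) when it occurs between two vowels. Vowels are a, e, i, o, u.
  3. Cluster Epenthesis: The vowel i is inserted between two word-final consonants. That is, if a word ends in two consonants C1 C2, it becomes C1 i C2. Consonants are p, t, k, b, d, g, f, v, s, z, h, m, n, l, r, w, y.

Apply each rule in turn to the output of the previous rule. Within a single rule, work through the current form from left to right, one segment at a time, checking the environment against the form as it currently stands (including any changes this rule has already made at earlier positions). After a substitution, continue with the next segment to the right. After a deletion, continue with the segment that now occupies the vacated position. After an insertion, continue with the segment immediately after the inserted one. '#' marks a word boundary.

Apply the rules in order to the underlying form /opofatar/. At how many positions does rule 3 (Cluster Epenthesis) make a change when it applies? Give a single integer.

1 Geminate Reduction: no change — [opofatar]
2 Voicing Between Vowels: [opofatar] → [obovadar]
3 Cluster Epenthesis: no change — [obovadar]
Rule 3 changed 0 position(s).

0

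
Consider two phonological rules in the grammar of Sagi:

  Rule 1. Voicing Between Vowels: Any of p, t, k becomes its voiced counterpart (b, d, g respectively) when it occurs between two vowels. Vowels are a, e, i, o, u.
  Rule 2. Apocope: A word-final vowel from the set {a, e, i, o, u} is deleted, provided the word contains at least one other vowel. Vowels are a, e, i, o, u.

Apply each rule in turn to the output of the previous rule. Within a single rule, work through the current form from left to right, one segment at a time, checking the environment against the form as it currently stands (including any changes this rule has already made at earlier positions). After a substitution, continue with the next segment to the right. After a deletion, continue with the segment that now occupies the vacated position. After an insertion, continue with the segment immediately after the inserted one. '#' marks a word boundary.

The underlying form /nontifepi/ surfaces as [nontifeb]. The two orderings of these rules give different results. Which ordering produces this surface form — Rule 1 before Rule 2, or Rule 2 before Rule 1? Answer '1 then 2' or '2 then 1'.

Order 1 then 2:
  1 Voicing Between Vowels: [nontifepi] → [nontifebi]
  2 Apocope: [nontifebi] → [nontifeb]
  result: [nontifeb]
Order 2 then 1:
  2 Apocope: [nontifepi] → [nontifep]
  1 Voicing Between Vowels: no change — [nontifep]
  result: [nontifep]

1 then 2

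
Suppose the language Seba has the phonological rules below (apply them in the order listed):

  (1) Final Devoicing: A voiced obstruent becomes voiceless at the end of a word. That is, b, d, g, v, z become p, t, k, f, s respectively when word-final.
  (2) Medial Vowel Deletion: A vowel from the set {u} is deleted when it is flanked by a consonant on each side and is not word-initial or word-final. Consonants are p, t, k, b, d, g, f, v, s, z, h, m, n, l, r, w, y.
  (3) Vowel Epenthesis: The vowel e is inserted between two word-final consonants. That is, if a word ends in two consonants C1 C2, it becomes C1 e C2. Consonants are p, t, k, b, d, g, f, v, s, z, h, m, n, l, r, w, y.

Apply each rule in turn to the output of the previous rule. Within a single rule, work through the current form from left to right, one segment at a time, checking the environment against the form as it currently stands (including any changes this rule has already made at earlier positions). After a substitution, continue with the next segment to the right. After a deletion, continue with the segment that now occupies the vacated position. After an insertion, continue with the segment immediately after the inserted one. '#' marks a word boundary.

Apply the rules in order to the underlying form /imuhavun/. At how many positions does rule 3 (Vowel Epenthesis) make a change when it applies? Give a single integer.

(1) Final Devoicing: no change — [imuhavun]
(2) Medial Vowel Deletion: [imuhavun] → [imhavn]
(3) Vowel Epenthesis: [imhavn] → [imhaven]
Rule 3 changed 1 position(s).

1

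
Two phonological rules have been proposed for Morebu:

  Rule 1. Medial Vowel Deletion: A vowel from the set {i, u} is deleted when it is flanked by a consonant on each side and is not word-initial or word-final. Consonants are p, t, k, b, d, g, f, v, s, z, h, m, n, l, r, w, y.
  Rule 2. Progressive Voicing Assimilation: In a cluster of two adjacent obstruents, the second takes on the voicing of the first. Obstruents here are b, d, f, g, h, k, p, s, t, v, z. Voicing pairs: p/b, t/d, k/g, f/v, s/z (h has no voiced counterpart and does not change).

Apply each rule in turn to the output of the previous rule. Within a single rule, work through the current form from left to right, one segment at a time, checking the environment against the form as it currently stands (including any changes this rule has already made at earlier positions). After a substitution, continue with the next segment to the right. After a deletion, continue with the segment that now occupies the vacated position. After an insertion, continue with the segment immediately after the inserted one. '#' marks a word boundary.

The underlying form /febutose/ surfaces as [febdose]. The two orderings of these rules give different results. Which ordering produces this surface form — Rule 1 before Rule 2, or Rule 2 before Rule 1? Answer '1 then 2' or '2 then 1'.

1 then 2

Order 1 then 2:
  1 Medial Vowel Deletion: [febutose] → [febtose]
  2 Progressive Voicing Assimilation: [febtose] → [febdose]
  result: [febdose]
Order 2 then 1:
  2 Progressive Voicing Assimilation: no change — [febutose]
  1 Medial Vowel Deletion: [febutose] → [febtose]
  result: [febtose]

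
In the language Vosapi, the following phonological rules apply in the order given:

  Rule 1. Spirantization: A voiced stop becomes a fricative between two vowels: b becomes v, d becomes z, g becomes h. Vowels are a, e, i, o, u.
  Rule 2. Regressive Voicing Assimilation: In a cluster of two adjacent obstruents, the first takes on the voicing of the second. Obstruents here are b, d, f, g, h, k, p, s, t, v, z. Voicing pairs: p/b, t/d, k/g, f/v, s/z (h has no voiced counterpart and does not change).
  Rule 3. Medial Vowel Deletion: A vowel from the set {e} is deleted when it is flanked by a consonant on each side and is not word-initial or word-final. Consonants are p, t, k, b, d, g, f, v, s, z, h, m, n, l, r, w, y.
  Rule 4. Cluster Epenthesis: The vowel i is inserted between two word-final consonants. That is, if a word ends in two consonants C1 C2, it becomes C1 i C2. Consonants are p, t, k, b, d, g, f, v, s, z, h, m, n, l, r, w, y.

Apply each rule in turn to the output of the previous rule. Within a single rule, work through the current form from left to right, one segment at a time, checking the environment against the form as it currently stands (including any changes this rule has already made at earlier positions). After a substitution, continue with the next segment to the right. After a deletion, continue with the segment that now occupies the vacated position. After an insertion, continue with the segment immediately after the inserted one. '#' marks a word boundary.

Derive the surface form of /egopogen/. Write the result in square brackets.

[ehopohin]

Rule 1 Spirantization: [egopogen] → [ehopohen]
Rule 2 Regressive Voicing Assimilation: no change — [ehopohen]
Rule 3 Medial Vowel Deletion: [ehopohen] → [ehopohn]
Rule 4 Cluster Epenthesis: [ehopohn] → [ehopohin]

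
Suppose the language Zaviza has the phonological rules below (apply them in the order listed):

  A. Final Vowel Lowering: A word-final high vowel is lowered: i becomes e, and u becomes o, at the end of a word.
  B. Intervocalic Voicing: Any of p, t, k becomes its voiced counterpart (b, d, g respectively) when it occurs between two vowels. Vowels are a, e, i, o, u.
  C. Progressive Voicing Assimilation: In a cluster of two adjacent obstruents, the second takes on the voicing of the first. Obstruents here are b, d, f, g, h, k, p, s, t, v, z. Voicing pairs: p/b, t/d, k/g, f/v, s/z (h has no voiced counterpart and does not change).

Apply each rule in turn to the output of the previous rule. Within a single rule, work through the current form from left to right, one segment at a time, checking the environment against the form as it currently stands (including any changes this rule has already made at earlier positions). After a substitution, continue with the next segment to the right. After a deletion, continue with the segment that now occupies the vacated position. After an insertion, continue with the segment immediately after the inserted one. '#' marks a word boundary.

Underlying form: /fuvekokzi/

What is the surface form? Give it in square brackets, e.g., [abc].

A Final Vowel Lowering: [fuvekokzi] → [fuvekokze]
B Intervocalic Voicing: [fuvekokze] → [fuvegokze]
C Progressive Voicing Assimilation: [fuvegokze] → [fuvegokse]

[fuvegokse]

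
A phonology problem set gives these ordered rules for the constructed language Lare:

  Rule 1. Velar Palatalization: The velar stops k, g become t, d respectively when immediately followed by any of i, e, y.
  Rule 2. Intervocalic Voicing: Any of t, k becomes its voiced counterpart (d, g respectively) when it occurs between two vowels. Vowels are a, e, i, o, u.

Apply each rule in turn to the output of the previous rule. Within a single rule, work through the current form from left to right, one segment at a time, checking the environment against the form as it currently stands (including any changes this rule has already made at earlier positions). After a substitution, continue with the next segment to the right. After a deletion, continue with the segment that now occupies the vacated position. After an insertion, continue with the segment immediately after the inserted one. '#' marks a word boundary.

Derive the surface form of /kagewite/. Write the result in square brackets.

Rule 1 Velar Palatalization: [kagewite] → [kadewite]
Rule 2 Intervocalic Voicing: [kadewite] → [kadewide]

[kadewide]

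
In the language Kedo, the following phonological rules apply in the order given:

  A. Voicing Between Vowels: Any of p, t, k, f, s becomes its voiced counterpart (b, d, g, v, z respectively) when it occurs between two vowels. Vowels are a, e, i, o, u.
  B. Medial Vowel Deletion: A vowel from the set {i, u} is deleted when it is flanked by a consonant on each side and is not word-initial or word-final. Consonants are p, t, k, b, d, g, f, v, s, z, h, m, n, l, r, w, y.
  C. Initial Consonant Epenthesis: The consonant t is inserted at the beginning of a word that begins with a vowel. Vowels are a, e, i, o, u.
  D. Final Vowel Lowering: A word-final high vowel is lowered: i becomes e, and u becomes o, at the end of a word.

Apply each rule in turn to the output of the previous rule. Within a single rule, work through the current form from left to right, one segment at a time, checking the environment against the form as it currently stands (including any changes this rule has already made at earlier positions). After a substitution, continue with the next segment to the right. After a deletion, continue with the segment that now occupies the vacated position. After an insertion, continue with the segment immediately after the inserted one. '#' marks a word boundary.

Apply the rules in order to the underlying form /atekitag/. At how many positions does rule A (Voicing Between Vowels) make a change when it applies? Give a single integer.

3

A Voicing Between Vowels: [atekitag] → [adegidag]
B Medial Vowel Deletion: [adegidag] → [adegdag]
C Initial Consonant Epenthesis: [adegdag] → [tadegdag]
D Final Vowel Lowering: no change — [tadegdag]
Rule A changed 3 position(s).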